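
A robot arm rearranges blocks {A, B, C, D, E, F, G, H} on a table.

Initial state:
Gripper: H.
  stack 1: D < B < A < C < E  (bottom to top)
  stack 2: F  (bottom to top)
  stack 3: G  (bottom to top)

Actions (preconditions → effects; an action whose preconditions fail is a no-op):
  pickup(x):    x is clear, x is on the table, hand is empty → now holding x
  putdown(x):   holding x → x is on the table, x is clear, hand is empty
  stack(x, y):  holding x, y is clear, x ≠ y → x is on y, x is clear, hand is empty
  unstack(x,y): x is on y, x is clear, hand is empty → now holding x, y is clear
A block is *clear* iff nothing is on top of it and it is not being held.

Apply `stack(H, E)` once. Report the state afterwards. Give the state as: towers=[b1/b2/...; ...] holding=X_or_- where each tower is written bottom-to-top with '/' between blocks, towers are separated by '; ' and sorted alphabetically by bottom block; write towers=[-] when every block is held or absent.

towers=[D/B/A/C/E/H; F; G] holding=-

before: towers=[D/B/A/C/E; F; G] holding=H
pre[stack(H, E)]: holding(H) yes, clear(E) yes, H≠E yes
all met → apply stack(H, E)
after:  towers=[D/B/A/C/E/H; F; G] holding=-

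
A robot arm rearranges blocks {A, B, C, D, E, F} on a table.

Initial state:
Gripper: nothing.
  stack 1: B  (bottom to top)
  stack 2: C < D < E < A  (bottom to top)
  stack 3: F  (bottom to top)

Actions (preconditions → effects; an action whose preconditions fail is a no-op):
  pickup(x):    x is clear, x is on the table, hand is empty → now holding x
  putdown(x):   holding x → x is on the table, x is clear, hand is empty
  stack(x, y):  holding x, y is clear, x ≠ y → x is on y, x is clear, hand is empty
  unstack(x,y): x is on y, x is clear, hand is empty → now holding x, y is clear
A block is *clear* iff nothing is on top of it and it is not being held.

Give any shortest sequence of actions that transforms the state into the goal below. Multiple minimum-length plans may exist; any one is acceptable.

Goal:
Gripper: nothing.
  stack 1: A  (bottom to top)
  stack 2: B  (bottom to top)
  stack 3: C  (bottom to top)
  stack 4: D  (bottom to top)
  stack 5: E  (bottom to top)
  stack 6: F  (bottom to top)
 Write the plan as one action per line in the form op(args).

step 1 (unstack(A, E)): towers=[B; C/D/E; F] holding=A
step 2 (putdown(A)): towers=[A; B; C/D/E; F] holding=-
step 3 (unstack(E, D)): towers=[A; B; C/D; F] holding=E
step 4 (putdown(E)): towers=[A; B; C/D; E; F] holding=-
step 5 (unstack(D, C)): towers=[A; B; C; E; F] holding=D
step 6 (putdown(D)): towers=[A; B; C; D; E; F] holding=-
goal check: towers=[A; B; C; D; E; F] holding=- — reached (length 6, optimal by BFS)

unstack(A, E)
putdown(A)
unstack(E, D)
putdown(E)
unstack(D, C)
putdown(D)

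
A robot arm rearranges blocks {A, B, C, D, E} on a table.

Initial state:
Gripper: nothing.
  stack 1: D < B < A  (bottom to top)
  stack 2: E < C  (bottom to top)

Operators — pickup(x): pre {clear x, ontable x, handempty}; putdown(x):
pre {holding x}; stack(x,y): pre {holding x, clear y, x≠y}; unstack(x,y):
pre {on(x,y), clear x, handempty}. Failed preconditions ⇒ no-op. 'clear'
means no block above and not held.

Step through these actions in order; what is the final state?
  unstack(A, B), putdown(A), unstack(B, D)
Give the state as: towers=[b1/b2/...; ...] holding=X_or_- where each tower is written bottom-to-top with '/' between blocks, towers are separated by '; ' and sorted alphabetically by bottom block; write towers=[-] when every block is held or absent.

towers=[A; D; E/C] holding=B

step 1 (unstack(A, B)): towers=[D/B; E/C] holding=A
step 2 (putdown(A)): towers=[A; D/B; E/C] holding=-
step 3 (unstack(B, D)): towers=[A; D; E/C] holding=B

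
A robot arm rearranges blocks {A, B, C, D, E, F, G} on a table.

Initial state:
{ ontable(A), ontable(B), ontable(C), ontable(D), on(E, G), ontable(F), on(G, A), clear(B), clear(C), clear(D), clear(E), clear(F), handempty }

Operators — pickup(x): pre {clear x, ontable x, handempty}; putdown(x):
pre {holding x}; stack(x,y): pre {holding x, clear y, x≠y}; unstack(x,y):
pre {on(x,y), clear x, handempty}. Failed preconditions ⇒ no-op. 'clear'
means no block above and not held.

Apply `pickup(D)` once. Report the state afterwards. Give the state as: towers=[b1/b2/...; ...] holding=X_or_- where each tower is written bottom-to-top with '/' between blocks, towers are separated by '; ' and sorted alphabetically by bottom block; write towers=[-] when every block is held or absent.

before: towers=[A/G/E; B; C; D; F] holding=-
pre[pickup(D)]: clear(D) ok, ontable(D) ok, handempty ok
all met → apply pickup(D)
after:  towers=[A/G/E; B; C; F] holding=D

towers=[A/G/E; B; C; F] holding=D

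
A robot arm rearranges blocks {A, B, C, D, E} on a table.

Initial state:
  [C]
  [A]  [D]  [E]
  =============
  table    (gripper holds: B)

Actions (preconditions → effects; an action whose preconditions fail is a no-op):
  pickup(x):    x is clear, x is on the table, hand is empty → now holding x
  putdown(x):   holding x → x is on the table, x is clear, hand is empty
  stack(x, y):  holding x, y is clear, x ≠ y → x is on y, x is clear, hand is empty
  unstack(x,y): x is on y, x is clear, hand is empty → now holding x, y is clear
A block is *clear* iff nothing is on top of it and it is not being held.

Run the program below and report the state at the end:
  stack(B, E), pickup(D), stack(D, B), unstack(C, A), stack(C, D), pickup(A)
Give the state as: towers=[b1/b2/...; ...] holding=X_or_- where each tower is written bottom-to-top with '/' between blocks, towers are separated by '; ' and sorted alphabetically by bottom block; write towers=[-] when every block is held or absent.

towers=[E/B/D/C] holding=A

step 1 (stack(B, E)): towers=[A/C; D; E/B] holding=-
step 2 (pickup(D)): towers=[A/C; E/B] holding=D
step 3 (stack(D, B)): towers=[A/C; E/B/D] holding=-
step 4 (unstack(C, A)): towers=[A; E/B/D] holding=C
step 5 (stack(C, D)): towers=[A; E/B/D/C] holding=-
step 6 (pickup(A)): towers=[E/B/D/C] holding=A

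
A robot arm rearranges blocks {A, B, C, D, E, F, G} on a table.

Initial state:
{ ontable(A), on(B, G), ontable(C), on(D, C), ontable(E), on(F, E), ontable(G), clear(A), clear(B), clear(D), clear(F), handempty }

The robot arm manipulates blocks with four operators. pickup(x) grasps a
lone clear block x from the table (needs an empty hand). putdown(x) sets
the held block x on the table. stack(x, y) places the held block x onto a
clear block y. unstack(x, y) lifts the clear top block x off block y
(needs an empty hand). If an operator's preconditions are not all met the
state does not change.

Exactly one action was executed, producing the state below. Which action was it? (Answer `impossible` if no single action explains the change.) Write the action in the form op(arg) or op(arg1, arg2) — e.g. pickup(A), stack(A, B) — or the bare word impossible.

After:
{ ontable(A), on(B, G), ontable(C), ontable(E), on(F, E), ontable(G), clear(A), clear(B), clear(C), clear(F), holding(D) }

unstack(D, C)

target: towers=[A; C; E/F; G/B] holding=D
     unstack(B, G) → towers=[A; C/D; E/F; G] holding=B
     unstack(F, E) → towers=[A; C/D; E; G/B] holding=F
     unstack(D, C) → towers=[A; C; E/F; G/B] holding=D  ← match
         pickup(A) → towers=[C/D; E/F; G/B] holding=A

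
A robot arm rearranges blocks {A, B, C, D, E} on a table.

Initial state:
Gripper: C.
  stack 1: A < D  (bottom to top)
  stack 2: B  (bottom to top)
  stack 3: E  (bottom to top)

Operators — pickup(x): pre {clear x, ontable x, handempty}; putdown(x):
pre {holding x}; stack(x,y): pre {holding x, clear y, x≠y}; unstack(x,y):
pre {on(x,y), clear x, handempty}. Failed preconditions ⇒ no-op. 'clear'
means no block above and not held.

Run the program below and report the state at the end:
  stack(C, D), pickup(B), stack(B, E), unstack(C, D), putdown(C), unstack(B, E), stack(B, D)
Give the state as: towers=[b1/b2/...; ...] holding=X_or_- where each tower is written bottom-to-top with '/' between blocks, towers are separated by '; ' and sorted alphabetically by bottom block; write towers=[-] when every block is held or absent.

step 1 (stack(C, D)): towers=[A/D/C; B; E] holding=-
step 2 (pickup(B)): towers=[A/D/C; E] holding=B
step 3 (stack(B, E)): towers=[A/D/C; E/B] holding=-
step 4 (unstack(C, D)): towers=[A/D; E/B] holding=C
step 5 (putdown(C)): towers=[A/D; C; E/B] holding=-
step 6 (unstack(B, E)): towers=[A/D; C; E] holding=B
step 7 (stack(B, D)): towers=[A/D/B; C; E] holding=-

towers=[A/D/B; C; E] holding=-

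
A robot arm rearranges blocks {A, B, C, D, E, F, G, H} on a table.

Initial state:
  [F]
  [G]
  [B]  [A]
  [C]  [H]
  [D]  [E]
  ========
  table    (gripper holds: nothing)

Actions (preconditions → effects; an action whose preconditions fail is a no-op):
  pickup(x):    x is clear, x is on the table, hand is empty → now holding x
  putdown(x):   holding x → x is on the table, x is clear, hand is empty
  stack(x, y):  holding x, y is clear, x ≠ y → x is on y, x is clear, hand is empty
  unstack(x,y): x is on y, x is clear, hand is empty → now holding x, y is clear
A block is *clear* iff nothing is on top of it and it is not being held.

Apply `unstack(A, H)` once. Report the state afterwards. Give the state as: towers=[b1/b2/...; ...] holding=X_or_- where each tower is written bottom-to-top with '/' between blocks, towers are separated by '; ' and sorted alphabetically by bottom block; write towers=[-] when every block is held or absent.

towers=[D/C/B/G/F; E/H] holding=A

before: towers=[D/C/B/G/F; E/H/A] holding=-
pre[unstack(A, H)]: on(A,H) ✓, clear(A) ✓, handempty ✓
all met → apply unstack(A, H)
after:  towers=[D/C/B/G/F; E/H] holding=A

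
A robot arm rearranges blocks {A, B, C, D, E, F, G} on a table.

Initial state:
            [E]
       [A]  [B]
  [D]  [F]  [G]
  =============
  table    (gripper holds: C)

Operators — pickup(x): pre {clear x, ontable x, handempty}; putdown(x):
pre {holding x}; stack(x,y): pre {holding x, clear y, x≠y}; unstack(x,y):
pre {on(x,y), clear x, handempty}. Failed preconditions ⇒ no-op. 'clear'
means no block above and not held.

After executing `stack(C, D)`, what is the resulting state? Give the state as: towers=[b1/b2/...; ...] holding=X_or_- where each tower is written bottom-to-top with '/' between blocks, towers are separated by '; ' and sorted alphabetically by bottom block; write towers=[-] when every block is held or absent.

towers=[D/C; F/A; G/B/E] holding=-

before: towers=[D; F/A; G/B/E] holding=C
pre[stack(C, D)]: holding(C) ok, clear(D) ok, C≠D ok
all met → apply stack(C, D)
after:  towers=[D/C; F/A; G/B/E] holding=-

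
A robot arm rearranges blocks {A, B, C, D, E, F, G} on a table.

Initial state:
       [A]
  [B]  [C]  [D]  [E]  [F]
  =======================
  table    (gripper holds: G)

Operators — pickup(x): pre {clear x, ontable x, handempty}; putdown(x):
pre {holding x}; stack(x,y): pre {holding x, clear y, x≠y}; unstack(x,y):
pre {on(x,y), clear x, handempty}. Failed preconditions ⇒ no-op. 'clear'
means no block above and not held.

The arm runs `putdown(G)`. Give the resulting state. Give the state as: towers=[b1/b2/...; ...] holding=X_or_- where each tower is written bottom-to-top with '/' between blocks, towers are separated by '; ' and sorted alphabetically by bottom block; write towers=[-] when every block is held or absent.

before: towers=[B; C/A; D; E; F] holding=G
pre[putdown(G)]: holding(G) yes
all met → apply putdown(G)
after:  towers=[B; C/A; D; E; F; G] holding=-

towers=[B; C/A; D; E; F; G] holding=-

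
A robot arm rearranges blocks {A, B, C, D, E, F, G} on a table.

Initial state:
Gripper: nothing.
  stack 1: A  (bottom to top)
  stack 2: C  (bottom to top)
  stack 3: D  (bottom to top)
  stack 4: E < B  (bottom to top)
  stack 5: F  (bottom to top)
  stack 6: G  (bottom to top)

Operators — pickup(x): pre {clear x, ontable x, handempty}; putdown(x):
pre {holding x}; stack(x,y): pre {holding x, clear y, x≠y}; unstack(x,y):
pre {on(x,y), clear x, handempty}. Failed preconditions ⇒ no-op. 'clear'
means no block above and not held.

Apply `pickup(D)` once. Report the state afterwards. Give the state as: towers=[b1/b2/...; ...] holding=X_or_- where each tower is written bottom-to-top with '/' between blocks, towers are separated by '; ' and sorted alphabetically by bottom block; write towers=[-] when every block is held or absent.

before: towers=[A; C; D; E/B; F; G] holding=-
pre[pickup(D)]: clear(D) ok, ontable(D) ok, handempty ok
all met → apply pickup(D)
after:  towers=[A; C; E/B; F; G] holding=D

towers=[A; C; E/B; F; G] holding=D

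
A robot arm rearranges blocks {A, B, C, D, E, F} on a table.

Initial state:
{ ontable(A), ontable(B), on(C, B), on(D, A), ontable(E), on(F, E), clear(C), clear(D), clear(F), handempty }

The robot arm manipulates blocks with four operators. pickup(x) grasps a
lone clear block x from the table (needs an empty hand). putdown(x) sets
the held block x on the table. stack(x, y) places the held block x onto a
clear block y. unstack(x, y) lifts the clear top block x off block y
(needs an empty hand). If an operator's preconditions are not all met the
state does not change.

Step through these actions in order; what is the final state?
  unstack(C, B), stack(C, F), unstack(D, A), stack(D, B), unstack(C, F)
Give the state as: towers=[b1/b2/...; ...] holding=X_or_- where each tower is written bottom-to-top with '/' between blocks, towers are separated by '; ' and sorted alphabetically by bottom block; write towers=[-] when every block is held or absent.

towers=[A; B/D; E/F] holding=C

step 1 (unstack(C, B)): towers=[A/D; B; E/F] holding=C
step 2 (stack(C, F)): towers=[A/D; B; E/F/C] holding=-
step 3 (unstack(D, A)): towers=[A; B; E/F/C] holding=D
step 4 (stack(D, B)): towers=[A; B/D; E/F/C] holding=-
step 5 (unstack(C, F)): towers=[A; B/D; E/F] holding=C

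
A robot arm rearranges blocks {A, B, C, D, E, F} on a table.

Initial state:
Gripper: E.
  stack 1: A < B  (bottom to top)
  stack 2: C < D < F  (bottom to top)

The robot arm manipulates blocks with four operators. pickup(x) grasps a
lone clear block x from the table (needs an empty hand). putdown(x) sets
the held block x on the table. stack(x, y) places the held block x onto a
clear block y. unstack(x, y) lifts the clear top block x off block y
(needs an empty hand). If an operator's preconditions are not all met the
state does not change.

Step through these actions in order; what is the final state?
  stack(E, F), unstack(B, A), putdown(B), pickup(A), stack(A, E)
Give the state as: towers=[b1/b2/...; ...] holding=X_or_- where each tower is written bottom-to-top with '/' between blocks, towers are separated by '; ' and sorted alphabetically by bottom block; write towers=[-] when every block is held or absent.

step 1 (stack(E, F)): towers=[A/B; C/D/F/E] holding=-
step 2 (unstack(B, A)): towers=[A; C/D/F/E] holding=B
step 3 (putdown(B)): towers=[A; B; C/D/F/E] holding=-
step 4 (pickup(A)): towers=[B; C/D/F/E] holding=A
step 5 (stack(A, E)): towers=[B; C/D/F/E/A] holding=-

towers=[B; C/D/F/E/A] holding=-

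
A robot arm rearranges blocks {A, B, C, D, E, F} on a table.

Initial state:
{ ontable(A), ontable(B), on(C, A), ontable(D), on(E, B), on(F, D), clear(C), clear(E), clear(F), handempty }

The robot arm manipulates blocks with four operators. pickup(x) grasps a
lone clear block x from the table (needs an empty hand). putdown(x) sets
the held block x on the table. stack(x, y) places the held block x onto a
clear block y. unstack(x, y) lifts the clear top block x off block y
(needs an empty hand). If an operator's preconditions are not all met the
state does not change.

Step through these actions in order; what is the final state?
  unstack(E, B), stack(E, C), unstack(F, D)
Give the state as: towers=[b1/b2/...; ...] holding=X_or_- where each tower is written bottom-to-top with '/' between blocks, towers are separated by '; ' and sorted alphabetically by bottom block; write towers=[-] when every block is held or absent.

towers=[A/C/E; B; D] holding=F

step 1 (unstack(E, B)): towers=[A/C; B; D/F] holding=E
step 2 (stack(E, C)): towers=[A/C/E; B; D/F] holding=-
step 3 (unstack(F, D)): towers=[A/C/E; B; D] holding=F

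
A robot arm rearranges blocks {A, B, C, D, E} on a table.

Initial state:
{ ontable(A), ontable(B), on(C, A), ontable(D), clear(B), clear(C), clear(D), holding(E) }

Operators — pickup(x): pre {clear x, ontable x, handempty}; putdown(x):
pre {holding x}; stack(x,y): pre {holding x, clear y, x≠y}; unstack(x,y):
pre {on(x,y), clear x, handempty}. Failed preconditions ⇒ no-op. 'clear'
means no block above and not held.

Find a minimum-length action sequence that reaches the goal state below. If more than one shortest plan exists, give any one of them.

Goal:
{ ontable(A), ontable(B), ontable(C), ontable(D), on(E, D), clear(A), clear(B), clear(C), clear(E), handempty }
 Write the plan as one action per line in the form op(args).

stack(E, D)
unstack(C, A)
putdown(C)

step 1 (stack(E, D)): towers=[A/C; B; D/E] holding=-
step 2 (unstack(C, A)): towers=[A; B; D/E] holding=C
step 3 (putdown(C)): towers=[A; B; C; D/E] holding=-
goal check: towers=[A; B; C; D/E] holding=- — reached (length 3, optimal by BFS)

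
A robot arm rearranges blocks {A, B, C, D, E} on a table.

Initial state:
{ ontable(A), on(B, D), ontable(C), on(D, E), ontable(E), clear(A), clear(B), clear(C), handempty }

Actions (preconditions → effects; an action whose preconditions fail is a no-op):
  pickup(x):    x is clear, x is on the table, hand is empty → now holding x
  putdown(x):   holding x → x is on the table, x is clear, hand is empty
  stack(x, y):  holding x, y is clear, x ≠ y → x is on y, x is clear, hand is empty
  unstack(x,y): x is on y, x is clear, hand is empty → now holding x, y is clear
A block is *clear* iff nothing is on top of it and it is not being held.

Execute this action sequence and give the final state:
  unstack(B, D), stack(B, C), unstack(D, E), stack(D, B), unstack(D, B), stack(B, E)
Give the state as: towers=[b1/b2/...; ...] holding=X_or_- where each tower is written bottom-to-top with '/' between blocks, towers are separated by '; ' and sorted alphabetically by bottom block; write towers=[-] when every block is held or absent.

step 1 (unstack(B, D)): towers=[A; C; E/D] holding=B
step 2 (stack(B, C)): towers=[A; C/B; E/D] holding=-
step 3 (unstack(D, E)): towers=[A; C/B; E] holding=D
step 4 (stack(D, B)): towers=[A; C/B/D; E] holding=-
step 5 (unstack(D, B)): towers=[A; C/B; E] holding=D
step 6 (stack(B, E)) [no-op]: towers=[A; C/B; E] holding=D

towers=[A; C/B; E] holding=D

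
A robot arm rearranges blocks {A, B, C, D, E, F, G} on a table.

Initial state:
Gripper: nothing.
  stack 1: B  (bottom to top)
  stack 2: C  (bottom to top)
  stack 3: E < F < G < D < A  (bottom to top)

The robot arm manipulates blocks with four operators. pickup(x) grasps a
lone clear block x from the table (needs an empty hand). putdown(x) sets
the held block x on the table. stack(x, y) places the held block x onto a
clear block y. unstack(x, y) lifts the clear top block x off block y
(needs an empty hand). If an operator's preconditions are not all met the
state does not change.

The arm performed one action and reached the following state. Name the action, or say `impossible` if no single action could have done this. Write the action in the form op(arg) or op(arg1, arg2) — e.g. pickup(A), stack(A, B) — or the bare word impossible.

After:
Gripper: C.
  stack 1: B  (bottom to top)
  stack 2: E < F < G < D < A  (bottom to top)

target: towers=[B; E/F/G/D/A] holding=C
         pickup(B) → towers=[C; E/F/G/D/A] holding=B
     unstack(A, D) → towers=[B; C; E/F/G/D] holding=A
         pickup(C) → towers=[B; E/F/G/D/A] holding=C  ← match

pickup(C)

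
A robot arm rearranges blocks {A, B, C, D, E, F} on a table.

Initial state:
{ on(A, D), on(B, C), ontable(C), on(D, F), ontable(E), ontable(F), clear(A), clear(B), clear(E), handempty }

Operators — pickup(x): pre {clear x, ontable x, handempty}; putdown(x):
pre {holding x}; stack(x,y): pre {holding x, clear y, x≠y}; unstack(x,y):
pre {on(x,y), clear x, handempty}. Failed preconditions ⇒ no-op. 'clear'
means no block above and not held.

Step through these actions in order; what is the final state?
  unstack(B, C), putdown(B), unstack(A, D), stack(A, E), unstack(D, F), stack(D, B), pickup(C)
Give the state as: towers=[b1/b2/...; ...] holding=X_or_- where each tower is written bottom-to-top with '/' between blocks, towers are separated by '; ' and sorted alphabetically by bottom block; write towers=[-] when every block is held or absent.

step 1 (unstack(B, C)): towers=[C; E; F/D/A] holding=B
step 2 (putdown(B)): towers=[B; C; E; F/D/A] holding=-
step 3 (unstack(A, D)): towers=[B; C; E; F/D] holding=A
step 4 (stack(A, E)): towers=[B; C; E/A; F/D] holding=-
step 5 (unstack(D, F)): towers=[B; C; E/A; F] holding=D
step 6 (stack(D, B)): towers=[B/D; C; E/A; F] holding=-
step 7 (pickup(C)): towers=[B/D; E/A; F] holding=C

towers=[B/D; E/A; F] holding=C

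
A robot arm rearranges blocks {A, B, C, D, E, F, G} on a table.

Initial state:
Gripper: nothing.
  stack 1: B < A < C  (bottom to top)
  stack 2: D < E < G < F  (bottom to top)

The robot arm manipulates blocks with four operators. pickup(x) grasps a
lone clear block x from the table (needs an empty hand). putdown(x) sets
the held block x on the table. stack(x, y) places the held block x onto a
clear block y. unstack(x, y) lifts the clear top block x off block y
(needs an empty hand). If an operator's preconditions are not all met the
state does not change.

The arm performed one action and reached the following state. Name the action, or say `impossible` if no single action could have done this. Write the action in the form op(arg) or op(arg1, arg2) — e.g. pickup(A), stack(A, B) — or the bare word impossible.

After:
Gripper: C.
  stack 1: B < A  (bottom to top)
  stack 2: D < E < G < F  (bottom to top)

target: towers=[B/A; D/E/G/F] holding=C
     unstack(F, G) → towers=[B/A/C; D/E/G] holding=F
     unstack(C, A) → towers=[B/A; D/E/G/F] holding=C  ← match

unstack(C, A)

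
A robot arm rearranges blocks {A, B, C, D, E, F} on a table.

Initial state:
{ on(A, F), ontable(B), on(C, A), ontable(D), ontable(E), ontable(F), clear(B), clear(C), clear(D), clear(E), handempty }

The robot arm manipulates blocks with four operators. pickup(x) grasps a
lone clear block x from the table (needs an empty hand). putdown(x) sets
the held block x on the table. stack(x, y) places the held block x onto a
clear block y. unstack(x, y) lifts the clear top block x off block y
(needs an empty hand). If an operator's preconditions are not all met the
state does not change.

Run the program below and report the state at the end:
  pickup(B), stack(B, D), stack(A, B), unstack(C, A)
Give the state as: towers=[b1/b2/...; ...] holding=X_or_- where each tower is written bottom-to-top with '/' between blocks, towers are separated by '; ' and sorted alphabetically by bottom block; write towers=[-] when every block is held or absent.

step 1 (pickup(B)): towers=[D; E; F/A/C] holding=B
step 2 (stack(B, D)): towers=[D/B; E; F/A/C] holding=-
step 3 (stack(A, B)) [no-op]: towers=[D/B; E; F/A/C] holding=-
step 4 (unstack(C, A)): towers=[D/B; E; F/A] holding=C

towers=[D/B; E; F/A] holding=C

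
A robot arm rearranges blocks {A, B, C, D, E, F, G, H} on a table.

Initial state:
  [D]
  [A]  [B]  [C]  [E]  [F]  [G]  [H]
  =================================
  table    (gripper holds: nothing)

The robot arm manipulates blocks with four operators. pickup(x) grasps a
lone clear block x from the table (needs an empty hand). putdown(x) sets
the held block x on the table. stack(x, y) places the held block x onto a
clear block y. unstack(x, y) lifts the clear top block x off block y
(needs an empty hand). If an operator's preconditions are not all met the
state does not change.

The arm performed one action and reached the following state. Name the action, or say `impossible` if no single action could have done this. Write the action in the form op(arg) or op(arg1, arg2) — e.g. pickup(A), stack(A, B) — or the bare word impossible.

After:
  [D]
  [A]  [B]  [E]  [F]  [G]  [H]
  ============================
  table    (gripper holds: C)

pickup(C)

target: towers=[A/D; B; E; F; G; H] holding=C
         pickup(G) → towers=[A/D; B; C; E; F; H] holding=G
         pickup(E) → towers=[A/D; B; C; F; G; H] holding=E
         pickup(H) → towers=[A/D; B; C; E; F; G] holding=H
         pickup(B) → towers=[A/D; C; E; F; G; H] holding=B
         pickup(F) → towers=[A/D; B; C; E; G; H] holding=F
     unstack(D, A) → towers=[A; B; C; E; F; G; H] holding=D
         pickup(C) → towers=[A/D; B; E; F; G; H] holding=C  ← match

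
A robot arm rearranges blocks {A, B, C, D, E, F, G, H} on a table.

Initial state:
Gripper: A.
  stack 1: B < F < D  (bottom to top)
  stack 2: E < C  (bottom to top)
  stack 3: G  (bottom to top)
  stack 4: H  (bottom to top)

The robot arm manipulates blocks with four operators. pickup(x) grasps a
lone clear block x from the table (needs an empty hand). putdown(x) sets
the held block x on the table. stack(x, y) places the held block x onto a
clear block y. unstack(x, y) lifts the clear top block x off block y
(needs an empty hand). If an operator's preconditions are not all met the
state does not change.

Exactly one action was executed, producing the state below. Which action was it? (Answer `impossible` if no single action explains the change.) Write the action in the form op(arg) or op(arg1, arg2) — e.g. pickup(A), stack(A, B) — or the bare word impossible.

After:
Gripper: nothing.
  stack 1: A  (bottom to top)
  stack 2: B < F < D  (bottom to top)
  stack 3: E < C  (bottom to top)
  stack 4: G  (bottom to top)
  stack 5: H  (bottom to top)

putdown(A)

target: towers=[A; B/F/D; E/C; G; H] holding=-
        putdown(A) → towers=[A; B/F/D; E/C; G; H] holding=-  ← match
       stack(A, G) → towers=[B/F/D; E/C; G/A; H] holding=-
       stack(A, H) → towers=[B/F/D; E/C; G; H/A] holding=-
       stack(A, D) → towers=[B/F/D/A; E/C; G; H] holding=-
       stack(A, C) → towers=[B/F/D; E/C/A; G; H] holding=-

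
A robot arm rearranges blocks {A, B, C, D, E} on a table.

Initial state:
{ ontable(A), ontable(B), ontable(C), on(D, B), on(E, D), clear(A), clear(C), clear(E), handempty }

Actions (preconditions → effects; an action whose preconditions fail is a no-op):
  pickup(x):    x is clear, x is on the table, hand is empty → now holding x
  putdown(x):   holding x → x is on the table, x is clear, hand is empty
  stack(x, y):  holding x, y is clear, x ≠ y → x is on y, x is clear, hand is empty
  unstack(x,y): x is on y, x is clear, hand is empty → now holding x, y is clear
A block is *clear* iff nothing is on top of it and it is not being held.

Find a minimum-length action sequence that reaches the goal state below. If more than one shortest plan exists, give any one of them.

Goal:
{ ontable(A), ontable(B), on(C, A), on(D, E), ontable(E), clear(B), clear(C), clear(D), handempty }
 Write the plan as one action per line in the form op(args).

unstack(E, D)
putdown(E)
unstack(D, B)
stack(D, E)
pickup(C)
stack(C, A)

step 1 (unstack(E, D)): towers=[A; B/D; C] holding=E
step 2 (putdown(E)): towers=[A; B/D; C; E] holding=-
step 3 (unstack(D, B)): towers=[A; B; C; E] holding=D
step 4 (stack(D, E)): towers=[A; B; C; E/D] holding=-
step 5 (pickup(C)): towers=[A; B; E/D] holding=C
step 6 (stack(C, A)): towers=[A/C; B; E/D] holding=-
goal check: towers=[A/C; B; E/D] holding=- — reached (length 6, optimal by BFS)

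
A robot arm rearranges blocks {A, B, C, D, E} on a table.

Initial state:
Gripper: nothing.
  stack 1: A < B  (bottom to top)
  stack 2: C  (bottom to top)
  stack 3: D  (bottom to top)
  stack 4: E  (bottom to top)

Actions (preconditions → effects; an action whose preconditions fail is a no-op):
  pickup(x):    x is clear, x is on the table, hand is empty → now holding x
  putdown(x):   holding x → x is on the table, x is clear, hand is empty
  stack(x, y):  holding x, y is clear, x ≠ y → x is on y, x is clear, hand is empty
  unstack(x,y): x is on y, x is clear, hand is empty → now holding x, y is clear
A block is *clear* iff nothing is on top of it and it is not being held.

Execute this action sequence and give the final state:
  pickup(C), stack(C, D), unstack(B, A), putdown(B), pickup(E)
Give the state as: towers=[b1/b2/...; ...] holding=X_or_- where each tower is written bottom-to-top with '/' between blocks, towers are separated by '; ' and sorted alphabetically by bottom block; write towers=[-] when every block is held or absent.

towers=[A; B; D/C] holding=E

step 1 (pickup(C)): towers=[A/B; D; E] holding=C
step 2 (stack(C, D)): towers=[A/B; D/C; E] holding=-
step 3 (unstack(B, A)): towers=[A; D/C; E] holding=B
step 4 (putdown(B)): towers=[A; B; D/C; E] holding=-
step 5 (pickup(E)): towers=[A; B; D/C] holding=E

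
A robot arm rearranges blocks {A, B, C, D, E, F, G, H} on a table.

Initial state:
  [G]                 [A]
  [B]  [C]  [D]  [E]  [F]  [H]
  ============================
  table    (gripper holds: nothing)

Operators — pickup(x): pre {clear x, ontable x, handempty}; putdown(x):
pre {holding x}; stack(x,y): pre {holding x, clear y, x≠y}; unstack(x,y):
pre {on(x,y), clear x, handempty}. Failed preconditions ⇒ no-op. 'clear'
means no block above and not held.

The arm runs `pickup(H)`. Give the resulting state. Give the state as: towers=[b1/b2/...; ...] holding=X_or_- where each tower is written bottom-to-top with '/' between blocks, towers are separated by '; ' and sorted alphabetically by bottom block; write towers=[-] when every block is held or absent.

before: towers=[B/G; C; D; E; F/A; H] holding=-
pre[pickup(H)]: clear(H) ok, ontable(H) ok, handempty ok
all met → apply pickup(H)
after:  towers=[B/G; C; D; E; F/A] holding=H

towers=[B/G; C; D; E; F/A] holding=H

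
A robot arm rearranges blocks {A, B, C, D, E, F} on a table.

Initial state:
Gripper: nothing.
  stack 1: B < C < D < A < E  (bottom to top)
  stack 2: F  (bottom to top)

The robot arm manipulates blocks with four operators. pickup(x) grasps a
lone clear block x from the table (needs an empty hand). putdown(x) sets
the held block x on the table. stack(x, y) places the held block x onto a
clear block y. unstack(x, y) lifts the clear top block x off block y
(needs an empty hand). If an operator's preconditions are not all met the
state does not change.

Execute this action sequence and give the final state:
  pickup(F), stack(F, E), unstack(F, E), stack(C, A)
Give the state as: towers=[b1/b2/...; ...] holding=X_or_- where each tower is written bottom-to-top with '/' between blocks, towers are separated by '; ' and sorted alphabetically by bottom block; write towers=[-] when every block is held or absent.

towers=[B/C/D/A/E] holding=F

step 1 (pickup(F)): towers=[B/C/D/A/E] holding=F
step 2 (stack(F, E)): towers=[B/C/D/A/E/F] holding=-
step 3 (unstack(F, E)): towers=[B/C/D/A/E] holding=F
step 4 (stack(C, A)) [no-op]: towers=[B/C/D/A/E] holding=F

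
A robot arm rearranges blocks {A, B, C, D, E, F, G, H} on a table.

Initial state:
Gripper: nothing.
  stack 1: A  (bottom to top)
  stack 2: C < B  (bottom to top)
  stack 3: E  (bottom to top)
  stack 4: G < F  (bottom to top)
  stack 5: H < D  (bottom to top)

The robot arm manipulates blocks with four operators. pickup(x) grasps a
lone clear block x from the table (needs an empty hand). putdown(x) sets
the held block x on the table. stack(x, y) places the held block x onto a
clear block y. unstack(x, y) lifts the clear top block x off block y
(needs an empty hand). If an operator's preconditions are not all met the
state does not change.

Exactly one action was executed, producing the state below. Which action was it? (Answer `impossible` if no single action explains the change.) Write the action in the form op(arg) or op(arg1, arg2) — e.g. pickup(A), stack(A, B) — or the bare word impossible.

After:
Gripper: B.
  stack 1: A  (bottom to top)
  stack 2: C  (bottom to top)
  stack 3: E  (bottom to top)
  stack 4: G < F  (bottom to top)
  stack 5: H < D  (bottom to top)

target: towers=[A; C; E; G/F; H/D] holding=B
         pickup(A) → towers=[C/B; E; G/F; H/D] holding=A
         pickup(E) → towers=[A; C/B; G/F; H/D] holding=E
     unstack(B, C) → towers=[A; C; E; G/F; H/D] holding=B  ← match
     unstack(F, G) → towers=[A; C/B; E; G; H/D] holding=F
     unstack(D, H) → towers=[A; C/B; E; G/F; H] holding=D

unstack(B, C)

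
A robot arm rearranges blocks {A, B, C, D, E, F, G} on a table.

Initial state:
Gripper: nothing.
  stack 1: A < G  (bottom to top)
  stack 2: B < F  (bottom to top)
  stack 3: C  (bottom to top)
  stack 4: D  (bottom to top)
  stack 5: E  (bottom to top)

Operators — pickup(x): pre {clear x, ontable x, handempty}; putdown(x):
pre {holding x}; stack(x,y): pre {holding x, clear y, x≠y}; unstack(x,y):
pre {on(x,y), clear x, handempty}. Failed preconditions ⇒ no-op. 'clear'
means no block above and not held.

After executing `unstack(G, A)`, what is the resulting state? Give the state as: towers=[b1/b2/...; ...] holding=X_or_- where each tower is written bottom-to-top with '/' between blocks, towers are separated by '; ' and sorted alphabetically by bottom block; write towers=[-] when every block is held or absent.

towers=[A; B/F; C; D; E] holding=G

before: towers=[A/G; B/F; C; D; E] holding=-
pre[unstack(G, A)]: on(G,A) ✓, clear(G) ✓, handempty ✓
all met → apply unstack(G, A)
after:  towers=[A; B/F; C; D; E] holding=G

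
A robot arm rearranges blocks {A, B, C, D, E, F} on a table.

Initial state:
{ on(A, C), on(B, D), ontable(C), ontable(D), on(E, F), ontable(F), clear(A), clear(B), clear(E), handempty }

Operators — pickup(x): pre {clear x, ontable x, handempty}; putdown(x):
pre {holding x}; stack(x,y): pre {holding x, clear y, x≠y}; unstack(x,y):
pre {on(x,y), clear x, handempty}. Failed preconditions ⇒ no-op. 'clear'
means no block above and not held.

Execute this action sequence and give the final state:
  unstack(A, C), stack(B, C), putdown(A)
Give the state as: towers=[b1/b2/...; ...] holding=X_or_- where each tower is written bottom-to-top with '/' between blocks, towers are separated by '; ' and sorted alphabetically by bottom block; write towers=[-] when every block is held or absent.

step 1 (unstack(A, C)): towers=[C; D/B; F/E] holding=A
step 2 (stack(B, C)) [no-op]: towers=[C; D/B; F/E] holding=A
step 3 (putdown(A)): towers=[A; C; D/B; F/E] holding=-

towers=[A; C; D/B; F/E] holding=-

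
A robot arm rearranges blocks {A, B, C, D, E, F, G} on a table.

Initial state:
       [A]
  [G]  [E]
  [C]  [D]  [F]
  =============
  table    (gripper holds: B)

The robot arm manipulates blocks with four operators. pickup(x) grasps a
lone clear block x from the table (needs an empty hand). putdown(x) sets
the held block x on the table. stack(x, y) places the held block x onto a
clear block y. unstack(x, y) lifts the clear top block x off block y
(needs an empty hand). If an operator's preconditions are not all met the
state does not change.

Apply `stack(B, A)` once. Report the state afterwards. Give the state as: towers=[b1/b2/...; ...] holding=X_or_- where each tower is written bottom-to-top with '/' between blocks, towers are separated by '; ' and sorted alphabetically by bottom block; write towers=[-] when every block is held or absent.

towers=[C/G; D/E/A/B; F] holding=-

before: towers=[C/G; D/E/A; F] holding=B
pre[stack(B, A)]: holding(B) ✓, clear(A) ✓, B≠A ✓
all met → apply stack(B, A)
after:  towers=[C/G; D/E/A/B; F] holding=-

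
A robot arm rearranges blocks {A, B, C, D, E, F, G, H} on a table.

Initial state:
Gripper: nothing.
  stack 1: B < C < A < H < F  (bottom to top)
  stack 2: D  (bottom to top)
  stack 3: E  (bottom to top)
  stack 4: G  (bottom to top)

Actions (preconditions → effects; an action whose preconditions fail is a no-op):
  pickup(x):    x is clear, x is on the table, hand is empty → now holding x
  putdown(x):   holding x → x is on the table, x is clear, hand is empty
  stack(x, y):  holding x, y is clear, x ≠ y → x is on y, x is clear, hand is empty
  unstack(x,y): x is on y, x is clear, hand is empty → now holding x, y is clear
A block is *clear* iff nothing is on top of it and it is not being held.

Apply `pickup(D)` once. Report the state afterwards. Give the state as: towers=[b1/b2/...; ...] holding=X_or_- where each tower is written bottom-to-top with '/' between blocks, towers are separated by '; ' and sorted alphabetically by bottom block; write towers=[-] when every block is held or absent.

towers=[B/C/A/H/F; E; G] holding=D

before: towers=[B/C/A/H/F; D; E; G] holding=-
pre[pickup(D)]: clear(D) ✓, ontable(D) ✓, handempty ✓
all met → apply pickup(D)
after:  towers=[B/C/A/H/F; E; G] holding=D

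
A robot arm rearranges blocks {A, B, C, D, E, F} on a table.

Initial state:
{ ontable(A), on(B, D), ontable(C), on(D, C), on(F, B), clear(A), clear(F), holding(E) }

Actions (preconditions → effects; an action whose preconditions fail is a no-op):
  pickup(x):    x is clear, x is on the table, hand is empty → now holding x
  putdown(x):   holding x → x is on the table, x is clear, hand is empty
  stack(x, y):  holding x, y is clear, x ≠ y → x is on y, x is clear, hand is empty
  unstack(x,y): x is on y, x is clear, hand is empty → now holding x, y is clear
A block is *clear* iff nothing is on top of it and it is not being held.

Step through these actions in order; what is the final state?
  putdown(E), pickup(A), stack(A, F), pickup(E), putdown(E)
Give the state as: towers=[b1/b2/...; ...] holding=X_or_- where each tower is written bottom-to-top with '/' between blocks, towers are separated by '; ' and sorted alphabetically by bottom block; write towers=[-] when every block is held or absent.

towers=[C/D/B/F/A; E] holding=-

step 1 (putdown(E)): towers=[A; C/D/B/F; E] holding=-
step 2 (pickup(A)): towers=[C/D/B/F; E] holding=A
step 3 (stack(A, F)): towers=[C/D/B/F/A; E] holding=-
step 4 (pickup(E)): towers=[C/D/B/F/A] holding=E
step 5 (putdown(E)): towers=[C/D/B/F/A; E] holding=-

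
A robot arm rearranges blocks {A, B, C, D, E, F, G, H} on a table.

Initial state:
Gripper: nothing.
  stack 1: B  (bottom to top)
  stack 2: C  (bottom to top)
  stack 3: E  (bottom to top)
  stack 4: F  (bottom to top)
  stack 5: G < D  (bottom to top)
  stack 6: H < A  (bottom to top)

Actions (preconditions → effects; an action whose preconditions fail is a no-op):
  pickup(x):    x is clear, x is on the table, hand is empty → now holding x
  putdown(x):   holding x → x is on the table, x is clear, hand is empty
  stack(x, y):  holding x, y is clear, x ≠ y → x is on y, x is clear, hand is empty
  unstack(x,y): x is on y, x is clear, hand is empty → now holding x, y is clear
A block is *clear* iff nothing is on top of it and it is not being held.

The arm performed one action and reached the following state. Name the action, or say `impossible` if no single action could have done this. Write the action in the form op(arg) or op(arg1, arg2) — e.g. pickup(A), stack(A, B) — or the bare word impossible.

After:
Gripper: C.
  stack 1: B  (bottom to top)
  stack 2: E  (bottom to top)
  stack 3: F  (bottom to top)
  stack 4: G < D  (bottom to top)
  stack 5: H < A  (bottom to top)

pickup(C)

target: towers=[B; E; F; G/D; H/A] holding=C
     unstack(A, H) → towers=[B; C; E; F; G/D; H] holding=A
         pickup(E) → towers=[B; C; F; G/D; H/A] holding=E
         pickup(B) → towers=[C; E; F; G/D; H/A] holding=B
         pickup(F) → towers=[B; C; E; G/D; H/A] holding=F
     unstack(D, G) → towers=[B; C; E; F; G; H/A] holding=D
         pickup(C) → towers=[B; E; F; G/D; H/A] holding=C  ← match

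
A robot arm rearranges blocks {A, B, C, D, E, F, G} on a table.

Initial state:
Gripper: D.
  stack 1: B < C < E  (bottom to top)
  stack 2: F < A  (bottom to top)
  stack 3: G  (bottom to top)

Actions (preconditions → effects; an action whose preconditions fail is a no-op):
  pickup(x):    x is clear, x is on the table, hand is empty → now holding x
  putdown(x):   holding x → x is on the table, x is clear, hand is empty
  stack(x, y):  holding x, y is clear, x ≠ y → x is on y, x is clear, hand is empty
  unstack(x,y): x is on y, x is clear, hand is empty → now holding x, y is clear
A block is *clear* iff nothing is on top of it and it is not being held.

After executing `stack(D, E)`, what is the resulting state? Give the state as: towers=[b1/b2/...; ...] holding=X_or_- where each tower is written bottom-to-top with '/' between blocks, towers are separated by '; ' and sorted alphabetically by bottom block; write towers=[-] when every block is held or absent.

before: towers=[B/C/E; F/A; G] holding=D
pre[stack(D, E)]: holding(D) yes, clear(E) yes, D≠E yes
all met → apply stack(D, E)
after:  towers=[B/C/E/D; F/A; G] holding=-

towers=[B/C/E/D; F/A; G] holding=-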